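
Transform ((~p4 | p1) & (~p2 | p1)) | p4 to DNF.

(~p4 & ~p2) | p1 | p4

((~p4 | p1) & (~p2 | p1)) | p4
≡ (~p4 & ~p2) | (~p4 & p1) | (p1 & ~p2) | (p1 & p1) | p4
≡ (~p4 & ~p2) | p1 | p4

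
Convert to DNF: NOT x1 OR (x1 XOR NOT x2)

NOT x1 OR (x1 AND x2)

NOT x1 OR (x1 XOR NOT x2)
≡ NOT x1 OR (x1 AND NOT NOT x2) OR (NOT x1 AND NOT x2)   [expand XOR]
≡ NOT x1 OR (x1 AND x2) OR (NOT x1 AND NOT x2)   [double negation]
≡ NOT x1 OR (x1 AND x2)   [simplify]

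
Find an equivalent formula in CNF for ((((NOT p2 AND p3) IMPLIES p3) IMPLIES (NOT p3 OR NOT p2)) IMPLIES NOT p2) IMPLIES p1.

(NOT p2 OR NOT p3 OR p1) AND (p2 OR p1)

((((NOT p2 AND p3) IMPLIES p3) IMPLIES (NOT p3 OR NOT p2)) IMPLIES NOT p2) IMPLIES p1
= NOT ((((NOT p2 AND p3) IMPLIES p3) IMPLIES (NOT p3 OR NOT p2)) IMPLIES NOT p2) OR p1
= NOT (NOT (((NOT p2 AND p3) IMPLIES p3) IMPLIES (NOT p3 OR NOT p2)) OR NOT p2) OR p1
= NOT (NOT (NOT ((NOT p2 AND p3) IMPLIES p3) OR NOT p3 OR NOT p2) OR NOT p2) OR p1
= NOT (NOT (NOT (NOT (NOT p2 AND p3) OR p3) OR NOT p3 OR NOT p2) OR NOT p2) OR p1
= (NOT NOT (NOT (NOT (NOT p2 AND p3) OR p3) OR NOT p3 OR NOT p2) AND NOT NOT p2) OR p1
= ((NOT (NOT (NOT p2 AND p3) OR p3) OR NOT p3 OR NOT p2) AND NOT NOT p2) OR p1
= (((NOT NOT (NOT p2 AND p3) AND NOT p3) OR NOT p3 OR NOT p2) AND NOT NOT p2) OR p1
= (((NOT p2 AND p3 AND NOT p3) OR NOT p3 OR NOT p2) AND NOT NOT p2) OR p1
= (((NOT p2 AND p3 AND NOT p3) OR NOT p3 OR NOT p2) AND p2) OR p1
= (NOT p2 OR NOT p3 OR NOT p2 OR p1) AND (p3 OR NOT p3 OR NOT p2 OR p1) AND (NOT p3 OR NOT p3 OR NOT p2 OR p1) AND (p2 OR p1)
= (NOT p2 OR NOT p3 OR p1) AND (p2 OR p1)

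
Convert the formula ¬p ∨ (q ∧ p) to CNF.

¬p ∨ (q ∧ p)
≡ (¬p ∨ q) ∧ (¬p ∨ p)   — distribute ∨ over ∧
≡ ¬p ∨ q   — simplify

¬p ∨ q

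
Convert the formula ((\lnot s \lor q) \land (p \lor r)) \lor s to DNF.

((\lnot s \lor q) \land (p \lor r)) \lor s
≡ (\lnot s \land p) \lor (\lnot s \land r) \lor (q \land p) \lor (q \land r) \lor s

(\lnot s \land p) \lor (\lnot s \land r) \lor (q \land p) \lor (q \land r) \lor s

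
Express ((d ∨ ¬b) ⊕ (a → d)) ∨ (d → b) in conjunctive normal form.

¬d ∨ b

((d ∨ ¬b) ⊕ (a → d)) ∨ (d → b)
⇔ ((d ∨ ¬b ∨ (a → d)) ∧ ¬((d ∨ ¬b) ∧ (a → d))) ∨ (d → b)   [expand ⊕]
⇔ ((d ∨ ¬b ∨ ¬a ∨ d) ∧ ¬((d ∨ ¬b) ∧ (a → d))) ∨ (d → b)   [eliminate →]
⇔ ((d ∨ ¬b ∨ ¬a ∨ d) ∧ ¬((d ∨ ¬b) ∧ (¬a ∨ d))) ∨ (d → b)   [eliminate →]
⇔ ((d ∨ ¬b ∨ ¬a ∨ d) ∧ ¬((d ∨ ¬b) ∧ (¬a ∨ d))) ∨ ¬d ∨ b   [eliminate →]
⇔ ((d ∨ ¬b ∨ ¬a ∨ d) ∧ (¬(d ∨ ¬b) ∨ ¬(¬a ∨ d))) ∨ ¬d ∨ b   [De Morgan]
⇔ ((d ∨ ¬b ∨ ¬a ∨ d) ∧ ((¬d ∧ ¬¬b) ∨ ¬(¬a ∨ d))) ∨ ¬d ∨ b   [De Morgan]
⇔ ((d ∨ ¬b ∨ ¬a ∨ d) ∧ ((¬d ∧ b) ∨ ¬(¬a ∨ d))) ∨ ¬d ∨ b   [double negation]
⇔ ((d ∨ ¬b ∨ ¬a ∨ d) ∧ ((¬d ∧ b) ∨ (¬¬a ∧ ¬d))) ∨ ¬d ∨ b   [De Morgan]
⇔ ((d ∨ ¬b ∨ ¬a ∨ d) ∧ ((¬d ∧ b) ∨ (a ∧ ¬d))) ∨ ¬d ∨ b   [double negation]
⇔ (d ∨ ¬b ∨ ¬a ∨ d ∨ ¬d ∨ b) ∧ (¬d ∨ a ∨ ¬d ∨ b) ∧ (¬d ∨ ¬d ∨ ¬d ∨ b) ∧ (b ∨ a ∨ ¬d ∨ b) ∧ (b ∨ ¬d ∨ ¬d ∨ b)   [distribute ∨ over ∧]
⇔ ¬d ∨ b   [simplify]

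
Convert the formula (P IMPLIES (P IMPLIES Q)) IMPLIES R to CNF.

(P OR R) AND (NOT Q OR R)

(P IMPLIES (P IMPLIES Q)) IMPLIES R
⇔ NOT (P IMPLIES (P IMPLIES Q)) OR R   [eliminate IMPLIES]
⇔ NOT (NOT P OR (P IMPLIES Q)) OR R   [eliminate IMPLIES]
⇔ NOT (NOT P OR NOT P OR Q) OR R   [eliminate IMPLIES]
⇔ (NOT NOT P AND NOT NOT P AND NOT Q) OR R   [De Morgan]
⇔ (P AND NOT NOT P AND NOT Q) OR R   [double negation]
⇔ (P AND P AND NOT Q) OR R   [double negation]
⇔ (P OR R) AND (P OR R) AND (NOT Q OR R)   [distribute OR over AND]
⇔ (P OR R) AND (NOT Q OR R)   [simplify]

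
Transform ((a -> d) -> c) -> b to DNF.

((a -> d) -> c) -> b
≡ ~((a -> d) -> c) | b   [eliminate ->]
≡ ~(~(a -> d) | c) | b   [eliminate ->]
≡ ~(~(~a | d) | c) | b   [eliminate ->]
≡ (~~(~a | d) & ~c) | b   [De Morgan]
≡ ((~a | d) & ~c) | b   [double negation]
≡ (~a & ~c) | (d & ~c) | b   [distribute & over |]

(~a & ~c) | (d & ~c) | b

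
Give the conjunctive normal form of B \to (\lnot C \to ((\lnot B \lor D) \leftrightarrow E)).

(\lnot B \lor C \lor \lnot D \lor E) \land (\lnot B \lor C \lor \lnot E \lor D)

B \to (\lnot C \to ((\lnot B \lor D) \leftrightarrow E))
= \lnot B \lor (\lnot C \to ((\lnot B \lor D) \leftrightarrow E))   (eliminate \to)
= \lnot B \lor \lnot \lnot C \lor ((\lnot B \lor D) \leftrightarrow E)   (eliminate \to)
= \lnot B \lor \lnot \lnot C \lor (((\lnot B \lor D) \to E) \land (E \to (\lnot B \lor D)))   (eliminate \leftrightarrow)
= \lnot B \lor \lnot \lnot C \lor ((\lnot (\lnot B \lor D) \lor E) \land (E \to (\lnot B \lor D)))   (eliminate \to)
= \lnot B \lor \lnot \lnot C \lor ((\lnot (\lnot B \lor D) \lor E) \land (\lnot E \lor \lnot B \lor D))   (eliminate \to)
= \lnot B \lor C \lor ((\lnot (\lnot B \lor D) \lor E) \land (\lnot E \lor \lnot B \lor D))   (double negation)
= \lnot B \lor C \lor (((\lnot \lnot B \land \lnot D) \lor E) \land (\lnot E \lor \lnot B \lor D))   (De Morgan)
= \lnot B \lor C \lor (((B \land \lnot D) \lor E) \land (\lnot E \lor \lnot B \lor D))   (double negation)
= (\lnot B \lor C \lor B \lor E) \land (\lnot B \lor C \lor \lnot D \lor E) \land (\lnot B \lor C \lor \lnot E \lor \lnot B \lor D)   (distribute \lor over \land)
= (\lnot B \lor C \lor \lnot D \lor E) \land (\lnot B \lor C \lor \lnot E \lor D)   (simplify)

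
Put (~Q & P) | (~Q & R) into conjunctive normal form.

(~Q & P) | (~Q & R)
= (~Q | ~Q) & (~Q | R) & (P | ~Q) & (P | R)   [distribute | over &]
= ~Q & (P | R)   [simplify]

~Q & (P | R)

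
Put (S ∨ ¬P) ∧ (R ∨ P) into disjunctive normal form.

(S ∧ R) ∨ (S ∧ P) ∨ (¬P ∧ R)

(S ∨ ¬P) ∧ (R ∨ P)
≡ (S ∧ R) ∨ (S ∧ P) ∨ (¬P ∧ R) ∨ (¬P ∧ P)   [distribute ∧ over ∨]
≡ (S ∧ R) ∨ (S ∧ P) ∨ (¬P ∧ R)   [simplify]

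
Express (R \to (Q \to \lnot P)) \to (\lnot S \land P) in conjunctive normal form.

(R \to (Q \to \lnot P)) \to (\lnot S \land P)
= \lnot (R \to (Q \to \lnot P)) \lor (\lnot S \land P)   — eliminate \to
= \lnot (\lnot R \lor (Q \to \lnot P)) \lor (\lnot S \land P)   — eliminate \to
= \lnot (\lnot R \lor \lnot Q \lor \lnot P) \lor (\lnot S \land P)   — eliminate \to
= (\lnot \lnot R \land \lnot \lnot Q \land \lnot \lnot P) \lor (\lnot S \land P)   — De Morgan
= (R \land \lnot \lnot Q \land \lnot \lnot P) \lor (\lnot S \land P)   — double negation
= (R \land Q \land \lnot \lnot P) \lor (\lnot S \land P)   — double negation
= (R \land Q \land P) \lor (\lnot S \land P)   — double negation
= (R \lor \lnot S) \land (R \lor P) \land (Q \lor \lnot S) \land (Q \lor P) \land (P \lor \lnot S) \land (P \lor P)   — distribute \lor over \land
= (R \lor \lnot S) \land (Q \lor \lnot S) \land P   — simplify

(R \lor \lnot S) \land (Q \lor \lnot S) \land P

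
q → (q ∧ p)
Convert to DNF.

q → (q ∧ p)
≡ ¬q ∨ (q ∧ p)   (eliminate →)

¬q ∨ (q ∧ p)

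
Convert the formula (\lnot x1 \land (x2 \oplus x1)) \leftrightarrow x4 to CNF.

(x1 \lor \lnot x2 \lor x4) \land (\lnot x4 \lor \lnot x1) \land (\lnot x4 \lor x2 \lor x1)

(\lnot x1 \land (x2 \oplus x1)) \leftrightarrow x4
⇔ ((\lnot x1 \land (x2 \oplus x1)) \to x4) \land (x4 \to (\lnot x1 \land (x2 \oplus x1)))   [eliminate \leftrightarrow]
⇔ (\lnot (\lnot x1 \land (x2 \oplus x1)) \lor x4) \land (x4 \to (\lnot x1 \land (x2 \oplus x1)))   [eliminate \to]
⇔ (\lnot (\lnot x1 \land (x2 \lor x1) \land \lnot (x2 \land x1)) \lor x4) \land (x4 \to (\lnot x1 \land (x2 \oplus x1)))   [expand \oplus]
⇔ (\lnot (\lnot x1 \land (x2 \lor x1) \land \lnot (x2 \land x1)) \lor x4) \land (\lnot x4 \lor (\lnot x1 \land (x2 \oplus x1)))   [eliminate \to]
⇔ (\lnot (\lnot x1 \land (x2 \lor x1) \land \lnot (x2 \land x1)) \lor x4) \land (\lnot x4 \lor (\lnot x1 \land (x2 \lor x1) \land \lnot (x2 \land x1)))   [expand \oplus]
⇔ (\lnot \lnot x1 \lor \lnot (x2 \lor x1) \lor \lnot \lnot (x2 \land x1) \lor x4) \land (\lnot x4 \lor (\lnot x1 \land (x2 \lor x1) \land \lnot (x2 \land x1)))   [De Morgan]
⇔ (x1 \lor \lnot (x2 \lor x1) \lor \lnot \lnot (x2 \land x1) \lor x4) \land (\lnot x4 \lor (\lnot x1 \land (x2 \lor x1) \land \lnot (x2 \land x1)))   [double negation]
⇔ (x1 \lor (\lnot x2 \land \lnot x1) \lor \lnot \lnot (x2 \land x1) \lor x4) \land (\lnot x4 \lor (\lnot x1 \land (x2 \lor x1) \land \lnot (x2 \land x1)))   [De Morgan]
⇔ (x1 \lor (\lnot x2 \land \lnot x1) \lor (x2 \land x1) \lor x4) \land (\lnot x4 \lor (\lnot x1 \land (x2 \lor x1) \land \lnot (x2 \land x1)))   [double negation]
⇔ (x1 \lor (\lnot x2 \land \lnot x1) \lor (x2 \land x1) \lor x4) \land (\lnot x4 \lor (\lnot x1 \land (x2 \lor x1) \land (\lnot x2 \lor \lnot x1)))   [De Morgan]
⇔ (x1 \lor \lnot x2 \lor x2 \lor x4) \land (x1 \lor \lnot x2 \lor x1 \lor x4) \land (x1 \lor \lnot x1 \lor x2 \lor x4) \land (x1 \lor \lnot x1 \lor x1 \lor x4) \land (\lnot x4 \lor \lnot x1) \land (\lnot x4 \lor x2 \lor x1) \land (\lnot x4 \lor \lnot x2 \lor \lnot x1)   [distribute \lor over \land]
⇔ (x1 \lor \lnot x2 \lor x4) \land (\lnot x4 \lor \lnot x1) \land (\lnot x4 \lor x2 \lor x1)   [simplify]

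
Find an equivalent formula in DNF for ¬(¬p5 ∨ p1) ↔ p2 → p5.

¬p5 ∧ p2 ∨ p5 ∧ ¬p1

¬(¬p5 ∨ p1) ↔ p2 → p5
≡ (¬(¬p5 ∨ p1) → (p2 → p5)) ∧ ((p2 → p5) → ¬(¬p5 ∨ p1))   [eliminate ↔]
≡ (¬¬(¬p5 ∨ p1) ∨ (p2 → p5)) ∧ ((p2 → p5) → ¬(¬p5 ∨ p1))   [eliminate →]
≡ (¬¬(¬p5 ∨ p1) ∨ ¬p2 ∨ p5) ∧ ((p2 → p5) → ¬(¬p5 ∨ p1))   [eliminate →]
≡ (¬¬(¬p5 ∨ p1) ∨ ¬p2 ∨ p5) ∧ (¬(p2 → p5) ∨ ¬(¬p5 ∨ p1))   [eliminate →]
≡ (¬¬(¬p5 ∨ p1) ∨ ¬p2 ∨ p5) ∧ (¬(¬p2 ∨ p5) ∨ ¬(¬p5 ∨ p1))   [eliminate →]
≡ (¬p5 ∨ p1 ∨ ¬p2 ∨ p5) ∧ (¬(¬p2 ∨ p5) ∨ ¬(¬p5 ∨ p1))   [double negation]
≡ (¬p5 ∨ p1 ∨ ¬p2 ∨ p5) ∧ (¬¬p2 ∧ ¬p5 ∨ ¬(¬p5 ∨ p1))   [De Morgan]
≡ (¬p5 ∨ p1 ∨ ¬p2 ∨ p5) ∧ (p2 ∧ ¬p5 ∨ ¬(¬p5 ∨ p1))   [double negation]
≡ (¬p5 ∨ p1 ∨ ¬p2 ∨ p5) ∧ (p2 ∧ ¬p5 ∨ ¬¬p5 ∧ ¬p1)   [De Morgan]
≡ (¬p5 ∨ p1 ∨ ¬p2 ∨ p5) ∧ (p2 ∧ ¬p5 ∨ p5 ∧ ¬p1)   [double negation]
≡ ¬p5 ∧ p2 ∧ ¬p5 ∨ ¬p5 ∧ p5 ∧ ¬p1 ∨ p1 ∧ p2 ∧ ¬p5 ∨ p1 ∧ p5 ∧ ¬p1 ∨ ¬p2 ∧ p2 ∧ ¬p5 ∨ ¬p2 ∧ p5 ∧ ¬p1 ∨ p5 ∧ p2 ∧ ¬p5 ∨ p5 ∧ p5 ∧ ¬p1   [distribute ∧ over ∨]
≡ ¬p5 ∧ p2 ∨ p5 ∧ ¬p1   [simplify]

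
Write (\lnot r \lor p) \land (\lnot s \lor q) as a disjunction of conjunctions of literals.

(\lnot r \land \lnot s) \lor (\lnot r \land q) \lor (p \land \lnot s) \lor (p \land q)

(\lnot r \lor p) \land (\lnot s \lor q)
⇔ (\lnot r \land \lnot s) \lor (\lnot r \land q) \lor (p \land \lnot s) \lor (p \land q)   [distribute \land over \lor]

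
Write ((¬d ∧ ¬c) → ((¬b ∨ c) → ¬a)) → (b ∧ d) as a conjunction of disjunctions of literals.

((¬d ∧ ¬c) → ((¬b ∨ c) → ¬a)) → (b ∧ d)
≡ ¬((¬d ∧ ¬c) → ((¬b ∨ c) → ¬a)) ∨ (b ∧ d)   [eliminate →]
≡ ¬(¬(¬d ∧ ¬c) ∨ ((¬b ∨ c) → ¬a)) ∨ (b ∧ d)   [eliminate →]
≡ ¬(¬(¬d ∧ ¬c) ∨ ¬(¬b ∨ c) ∨ ¬a) ∨ (b ∧ d)   [eliminate →]
≡ (¬¬(¬d ∧ ¬c) ∧ ¬¬(¬b ∨ c) ∧ ¬¬a) ∨ (b ∧ d)   [De Morgan]
≡ (¬d ∧ ¬c ∧ ¬¬(¬b ∨ c) ∧ ¬¬a) ∨ (b ∧ d)   [double negation]
≡ (¬d ∧ ¬c ∧ (¬b ∨ c) ∧ ¬¬a) ∨ (b ∧ d)   [double negation]
≡ (¬d ∧ ¬c ∧ (¬b ∨ c) ∧ a) ∨ (b ∧ d)   [double negation]
≡ (¬d ∨ b) ∧ (¬d ∨ d) ∧ (¬c ∨ b) ∧ (¬c ∨ d) ∧ (¬b ∨ c ∨ b) ∧ (¬b ∨ c ∨ d) ∧ (a ∨ b) ∧ (a ∨ d)   [distribute ∨ over ∧]
≡ (¬d ∨ b) ∧ (¬c ∨ b) ∧ (¬c ∨ d) ∧ (¬b ∨ c ∨ d) ∧ (a ∨ b) ∧ (a ∨ d)   [simplify]

(¬d ∨ b) ∧ (¬c ∨ b) ∧ (¬c ∨ d) ∧ (¬b ∨ c ∨ d) ∧ (a ∨ b) ∧ (a ∨ d)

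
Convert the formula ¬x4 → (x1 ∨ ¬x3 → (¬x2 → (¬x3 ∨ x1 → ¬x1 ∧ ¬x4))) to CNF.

¬x4 → (x1 ∨ ¬x3 → (¬x2 → (¬x3 ∨ x1 → ¬x1 ∧ ¬x4)))
≡ ¬¬x4 ∨ (x1 ∨ ¬x3 → (¬x2 → (¬x3 ∨ x1 → ¬x1 ∧ ¬x4)))   [eliminate →]
≡ ¬¬x4 ∨ ¬(x1 ∨ ¬x3) ∨ (¬x2 → (¬x3 ∨ x1 → ¬x1 ∧ ¬x4))   [eliminate →]
≡ ¬¬x4 ∨ ¬(x1 ∨ ¬x3) ∨ ¬¬x2 ∨ (¬x3 ∨ x1 → ¬x1 ∧ ¬x4)   [eliminate →]
≡ ¬¬x4 ∨ ¬(x1 ∨ ¬x3) ∨ ¬¬x2 ∨ ¬(¬x3 ∨ x1) ∨ ¬x1 ∧ ¬x4   [eliminate →]
≡ x4 ∨ ¬(x1 ∨ ¬x3) ∨ ¬¬x2 ∨ ¬(¬x3 ∨ x1) ∨ ¬x1 ∧ ¬x4   [double negation]
≡ x4 ∨ ¬x1 ∧ ¬¬x3 ∨ ¬¬x2 ∨ ¬(¬x3 ∨ x1) ∨ ¬x1 ∧ ¬x4   [De Morgan]
≡ x4 ∨ ¬x1 ∧ x3 ∨ ¬¬x2 ∨ ¬(¬x3 ∨ x1) ∨ ¬x1 ∧ ¬x4   [double negation]
≡ x4 ∨ ¬x1 ∧ x3 ∨ x2 ∨ ¬(¬x3 ∨ x1) ∨ ¬x1 ∧ ¬x4   [double negation]
≡ x4 ∨ ¬x1 ∧ x3 ∨ x2 ∨ ¬¬x3 ∧ ¬x1 ∨ ¬x1 ∧ ¬x4   [De Morgan]
≡ x4 ∨ ¬x1 ∧ x3 ∨ x2 ∨ x3 ∧ ¬x1 ∨ ¬x1 ∧ ¬x4   [double negation]
≡ (x4 ∨ ¬x1 ∨ x2 ∨ x3 ∨ ¬x1) ∧ (x4 ∨ ¬x1 ∨ x2 ∨ x3 ∨ ¬x4) ∧ (x4 ∨ ¬x1 ∨ x2 ∨ ¬x1 ∨ ¬x1) ∧ (x4 ∨ ¬x1 ∨ x2 ∨ ¬x1 ∨ ¬x4) ∧ (x4 ∨ x3 ∨ x2 ∨ x3 ∨ ¬x1) ∧ (x4 ∨ x3 ∨ x2 ∨ x3 ∨ ¬x4) ∧ (x4 ∨ x3 ∨ x2 ∨ ¬x1 ∨ ¬x1) ∧ (x4 ∨ x3 ∨ x2 ∨ ¬x1 ∨ ¬x4)   [distribute ∨ over ∧]
≡ x4 ∨ ¬x1 ∨ x2   [simplify]

x4 ∨ ¬x1 ∨ x2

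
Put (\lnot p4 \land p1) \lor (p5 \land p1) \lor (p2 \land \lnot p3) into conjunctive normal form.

(\lnot p4 \land p1) \lor (p5 \land p1) \lor (p2 \land \lnot p3)
≡ (\lnot p4 \lor p5 \lor p2) \land (\lnot p4 \lor p5 \lor \lnot p3) \land (\lnot p4 \lor p1 \lor p2) \land (\lnot p4 \lor p1 \lor \lnot p3) \land (p1 \lor p5 \lor p2) \land (p1 \lor p5 \lor \lnot p3) \land (p1 \lor p1 \lor p2) \land (p1 \lor p1 \lor \lnot p3)
≡ (\lnot p4 \lor p5 \lor p2) \land (\lnot p4 \lor p5 \lor \lnot p3) \land (p1 \lor p2) \land (p1 \lor \lnot p3)

(\lnot p4 \lor p5 \lor p2) \land (\lnot p4 \lor p5 \lor \lnot p3) \land (p1 \lor p2) \land (p1 \lor \lnot p3)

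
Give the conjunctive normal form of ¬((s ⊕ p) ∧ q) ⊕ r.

¬((s ⊕ p) ∧ q) ⊕ r
⇔ (¬((s ⊕ p) ∧ q) ∨ r) ∧ ¬(¬((s ⊕ p) ∧ q) ∧ r)   (expand ⊕)
⇔ (¬((s ∨ p) ∧ ¬(s ∧ p) ∧ q) ∨ r) ∧ ¬(¬((s ⊕ p) ∧ q) ∧ r)   (expand ⊕)
⇔ (¬((s ∨ p) ∧ ¬(s ∧ p) ∧ q) ∨ r) ∧ ¬(¬((s ∨ p) ∧ ¬(s ∧ p) ∧ q) ∧ r)   (expand ⊕)
⇔ (¬(s ∨ p) ∨ ¬¬(s ∧ p) ∨ ¬q ∨ r) ∧ ¬(¬((s ∨ p) ∧ ¬(s ∧ p) ∧ q) ∧ r)   (De Morgan)
⇔ ((¬s ∧ ¬p) ∨ ¬¬(s ∧ p) ∨ ¬q ∨ r) ∧ ¬(¬((s ∨ p) ∧ ¬(s ∧ p) ∧ q) ∧ r)   (De Morgan)
⇔ ((¬s ∧ ¬p) ∨ (s ∧ p) ∨ ¬q ∨ r) ∧ ¬(¬((s ∨ p) ∧ ¬(s ∧ p) ∧ q) ∧ r)   (double negation)
⇔ ((¬s ∧ ¬p) ∨ (s ∧ p) ∨ ¬q ∨ r) ∧ (¬¬((s ∨ p) ∧ ¬(s ∧ p) ∧ q) ∨ ¬r)   (De Morgan)
⇔ ((¬s ∧ ¬p) ∨ (s ∧ p) ∨ ¬q ∨ r) ∧ (((s ∨ p) ∧ ¬(s ∧ p) ∧ q) ∨ ¬r)   (double negation)
⇔ ((¬s ∧ ¬p) ∨ (s ∧ p) ∨ ¬q ∨ r) ∧ (((s ∨ p) ∧ (¬s ∨ ¬p) ∧ q) ∨ ¬r)   (De Morgan)
⇔ (¬s ∨ s ∨ ¬q ∨ r) ∧ (¬s ∨ p ∨ ¬q ∨ r) ∧ (¬p ∨ s ∨ ¬q ∨ r) ∧ (¬p ∨ p ∨ ¬q ∨ r) ∧ (s ∨ p ∨ ¬r) ∧ (¬s ∨ ¬p ∨ ¬r) ∧ (q ∨ ¬r)   (distribute ∨ over ∧)
⇔ (¬s ∨ p ∨ ¬q ∨ r) ∧ (¬p ∨ s ∨ ¬q ∨ r) ∧ (s ∨ p ∨ ¬r) ∧ (¬s ∨ ¬p ∨ ¬r) ∧ (q ∨ ¬r)   (simplify)

(¬s ∨ p ∨ ¬q ∨ r) ∧ (¬p ∨ s ∨ ¬q ∨ r) ∧ (s ∨ p ∨ ¬r) ∧ (¬s ∨ ¬p ∨ ¬r) ∧ (q ∨ ¬r)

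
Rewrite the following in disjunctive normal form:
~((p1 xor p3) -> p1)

~((p1 xor p3) -> p1)
≡ ~(~(p1 xor p3) | p1)   — eliminate ->
≡ ~(~((p1 & ~p3) | (~p1 & p3)) | p1)   — expand xor
≡ ~~((p1 & ~p3) | (~p1 & p3)) & ~p1   — De Morgan
≡ ((p1 & ~p3) | (~p1 & p3)) & ~p1   — double negation
≡ (p1 & ~p3 & ~p1) | (~p1 & p3 & ~p1)   — distribute & over |
≡ ~p1 & p3   — simplify

~p1 & p3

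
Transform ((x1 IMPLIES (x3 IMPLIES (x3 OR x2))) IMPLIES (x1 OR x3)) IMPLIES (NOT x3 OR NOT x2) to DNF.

NOT x3 OR NOT x2

((x1 IMPLIES (x3 IMPLIES (x3 OR x2))) IMPLIES (x1 OR x3)) IMPLIES (NOT x3 OR NOT x2)
≡ NOT ((x1 IMPLIES (x3 IMPLIES (x3 OR x2))) IMPLIES (x1 OR x3)) OR NOT x3 OR NOT x2   [eliminate IMPLIES]
≡ NOT (NOT (x1 IMPLIES (x3 IMPLIES (x3 OR x2))) OR x1 OR x3) OR NOT x3 OR NOT x2   [eliminate IMPLIES]
≡ NOT (NOT (NOT x1 OR (x3 IMPLIES (x3 OR x2))) OR x1 OR x3) OR NOT x3 OR NOT x2   [eliminate IMPLIES]
≡ NOT (NOT (NOT x1 OR NOT x3 OR x3 OR x2) OR x1 OR x3) OR NOT x3 OR NOT x2   [eliminate IMPLIES]
≡ (NOT NOT (NOT x1 OR NOT x3 OR x3 OR x2) AND NOT x1 AND NOT x3) OR NOT x3 OR NOT x2   [De Morgan]
≡ ((NOT x1 OR NOT x3 OR x3 OR x2) AND NOT x1 AND NOT x3) OR NOT x3 OR NOT x2   [double negation]
≡ (NOT x1 AND NOT x1 AND NOT x3) OR (NOT x3 AND NOT x1 AND NOT x3) OR (x3 AND NOT x1 AND NOT x3) OR (x2 AND NOT x1 AND NOT x3) OR NOT x3 OR NOT x2   [distribute AND over OR]
≡ NOT x3 OR NOT x2   [simplify]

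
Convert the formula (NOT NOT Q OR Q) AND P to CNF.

Q AND P

(NOT NOT Q OR Q) AND P
= (Q OR Q) AND P   — double negation
= Q AND P   — simplify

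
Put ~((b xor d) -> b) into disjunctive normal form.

~b & d

~((b xor d) -> b)
≡ ~(~(b xor d) | b)   (eliminate ->)
≡ ~(~((b & ~d) | (~b & d)) | b)   (expand xor)
≡ ~~((b & ~d) | (~b & d)) & ~b   (De Morgan)
≡ ((b & ~d) | (~b & d)) & ~b   (double negation)
≡ (b & ~d & ~b) | (~b & d & ~b)   (distribute & over |)
≡ ~b & d   (simplify)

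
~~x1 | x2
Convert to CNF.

x1 | x2

~~x1 | x2
⇔ x1 | x2   [double negation]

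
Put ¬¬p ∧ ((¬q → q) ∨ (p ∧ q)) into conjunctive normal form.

¬¬p ∧ ((¬q → q) ∨ (p ∧ q))
≡ ¬¬p ∧ (¬¬q ∨ q ∨ (p ∧ q))   [eliminate →]
≡ p ∧ (¬¬q ∨ q ∨ (p ∧ q))   [double negation]
≡ p ∧ (q ∨ q ∨ (p ∧ q))   [double negation]
≡ p ∧ (q ∨ q ∨ p) ∧ (q ∨ q ∨ q)   [distribute ∨ over ∧]
≡ p ∧ q   [simplify]

p ∧ q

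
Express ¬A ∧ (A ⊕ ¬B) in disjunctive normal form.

¬A ∧ (A ⊕ ¬B)
≡ ¬A ∧ ((A ∧ ¬¬B) ∨ (¬A ∧ ¬B))   — expand ⊕
≡ ¬A ∧ ((A ∧ B) ∨ (¬A ∧ ¬B))   — double negation
≡ (¬A ∧ A ∧ B) ∨ (¬A ∧ ¬A ∧ ¬B)   — distribute ∧ over ∨
≡ ¬A ∧ ¬B   — simplify

¬A ∧ ¬B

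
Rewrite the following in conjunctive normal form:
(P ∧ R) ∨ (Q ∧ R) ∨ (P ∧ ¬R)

(P ∨ Q) ∧ (P ∨ R)

(P ∧ R) ∨ (Q ∧ R) ∨ (P ∧ ¬R)
= (P ∨ Q ∨ P) ∧ (P ∨ Q ∨ ¬R) ∧ (P ∨ R ∨ P) ∧ (P ∨ R ∨ ¬R) ∧ (R ∨ Q ∨ P) ∧ (R ∨ Q ∨ ¬R) ∧ (R ∨ R ∨ P) ∧ (R ∨ R ∨ ¬R)   — distribute ∨ over ∧
= (P ∨ Q) ∧ (P ∨ R)   — simplify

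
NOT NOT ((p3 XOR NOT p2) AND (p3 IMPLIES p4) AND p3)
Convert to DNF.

p3 AND p2 AND p4

NOT NOT ((p3 XOR NOT p2) AND (p3 IMPLIES p4) AND p3)
= NOT NOT (((p3 AND NOT NOT p2) OR (NOT p3 AND NOT p2)) AND (p3 IMPLIES p4) AND p3)
= NOT NOT (((p3 AND NOT NOT p2) OR (NOT p3 AND NOT p2)) AND (NOT p3 OR p4) AND p3)
= ((p3 AND NOT NOT p2) OR (NOT p3 AND NOT p2)) AND (NOT p3 OR p4) AND p3
= ((p3 AND p2) OR (NOT p3 AND NOT p2)) AND (NOT p3 OR p4) AND p3
= (p3 AND p2 AND NOT p3 AND p3) OR (p3 AND p2 AND p4 AND p3) OR (NOT p3 AND NOT p2 AND NOT p3 AND p3) OR (NOT p3 AND NOT p2 AND p4 AND p3)
= p3 AND p2 AND p4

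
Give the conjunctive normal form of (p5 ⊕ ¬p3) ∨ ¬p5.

(p5 ⊕ ¬p3) ∨ ¬p5
≡ ((p5 ∨ ¬p3) ∧ ¬(p5 ∧ ¬p3)) ∨ ¬p5   — expand ⊕
≡ ((p5 ∨ ¬p3) ∧ (¬p5 ∨ ¬¬p3)) ∨ ¬p5   — De Morgan
≡ ((p5 ∨ ¬p3) ∧ (¬p5 ∨ p3)) ∨ ¬p5   — double negation
≡ (p5 ∨ ¬p3 ∨ ¬p5) ∧ (¬p5 ∨ p3 ∨ ¬p5)   — distribute ∨ over ∧
≡ ¬p5 ∨ p3   — simplify

¬p5 ∨ p3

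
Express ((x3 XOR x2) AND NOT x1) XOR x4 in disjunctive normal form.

((x3 XOR x2) AND NOT x1) XOR x4
= ((x3 XOR x2) AND NOT x1 AND NOT x4) OR (NOT ((x3 XOR x2) AND NOT x1) AND x4)
= (((x3 AND NOT x2) OR (NOT x3 AND x2)) AND NOT x1 AND NOT x4) OR (NOT ((x3 XOR x2) AND NOT x1) AND x4)
= (((x3 AND NOT x2) OR (NOT x3 AND x2)) AND NOT x1 AND NOT x4) OR (NOT (((x3 AND NOT x2) OR (NOT x3 AND x2)) AND NOT x1) AND x4)
= (((x3 AND NOT x2) OR (NOT x3 AND x2)) AND NOT x1 AND NOT x4) OR ((NOT ((x3 AND NOT x2) OR (NOT x3 AND x2)) OR NOT NOT x1) AND x4)
= (((x3 AND NOT x2) OR (NOT x3 AND x2)) AND NOT x1 AND NOT x4) OR (((NOT (x3 AND NOT x2) AND NOT (NOT x3 AND x2)) OR NOT NOT x1) AND x4)
= (((x3 AND NOT x2) OR (NOT x3 AND x2)) AND NOT x1 AND NOT x4) OR ((((NOT x3 OR NOT NOT x2) AND NOT (NOT x3 AND x2)) OR NOT NOT x1) AND x4)
= (((x3 AND NOT x2) OR (NOT x3 AND x2)) AND NOT x1 AND NOT x4) OR ((((NOT x3 OR x2) AND NOT (NOT x3 AND x2)) OR NOT NOT x1) AND x4)
= (((x3 AND NOT x2) OR (NOT x3 AND x2)) AND NOT x1 AND NOT x4) OR ((((NOT x3 OR x2) AND (NOT NOT x3 OR NOT x2)) OR NOT NOT x1) AND x4)
= (((x3 AND NOT x2) OR (NOT x3 AND x2)) AND NOT x1 AND NOT x4) OR ((((NOT x3 OR x2) AND (x3 OR NOT x2)) OR NOT NOT x1) AND x4)
= (((x3 AND NOT x2) OR (NOT x3 AND x2)) AND NOT x1 AND NOT x4) OR ((((NOT x3 OR x2) AND (x3 OR NOT x2)) OR x1) AND x4)
= (x3 AND NOT x2 AND NOT x1 AND NOT x4) OR (NOT x3 AND x2 AND NOT x1 AND NOT x4) OR (NOT x3 AND x3 AND x4) OR (NOT x3 AND NOT x2 AND x4) OR (x2 AND x3 AND x4) OR (x2 AND NOT x2 AND x4) OR (x1 AND x4)
= (x3 AND NOT x2 AND NOT x1 AND NOT x4) OR (NOT x3 AND x2 AND NOT x1 AND NOT x4) OR (NOT x3 AND NOT x2 AND x4) OR (x2 AND x3 AND x4) OR (x1 AND x4)

(x3 AND NOT x2 AND NOT x1 AND NOT x4) OR (NOT x3 AND x2 AND NOT x1 AND NOT x4) OR (NOT x3 AND NOT x2 AND x4) OR (x2 AND x3 AND x4) OR (x1 AND x4)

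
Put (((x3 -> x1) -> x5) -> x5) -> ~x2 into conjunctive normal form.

(((x3 -> x1) -> x5) -> x5) -> ~x2
≡ ~(((x3 -> x1) -> x5) -> x5) | ~x2
≡ ~(~((x3 -> x1) -> x5) | x5) | ~x2
≡ ~(~(~(x3 -> x1) | x5) | x5) | ~x2
≡ ~(~(~(~x3 | x1) | x5) | x5) | ~x2
≡ (~~(~(~x3 | x1) | x5) & ~x5) | ~x2
≡ ((~(~x3 | x1) | x5) & ~x5) | ~x2
≡ (((~~x3 & ~x1) | x5) & ~x5) | ~x2
≡ (((x3 & ~x1) | x5) & ~x5) | ~x2
≡ (x3 | x5 | ~x2) & (~x1 | x5 | ~x2) & (~x5 | ~x2)

(x3 | x5 | ~x2) & (~x1 | x5 | ~x2) & (~x5 | ~x2)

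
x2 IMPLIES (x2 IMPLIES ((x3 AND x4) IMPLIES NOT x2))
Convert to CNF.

x2 IMPLIES (x2 IMPLIES ((x3 AND x4) IMPLIES NOT x2))
≡ NOT x2 OR (x2 IMPLIES ((x3 AND x4) IMPLIES NOT x2))   [eliminate IMPLIES]
≡ NOT x2 OR NOT x2 OR ((x3 AND x4) IMPLIES NOT x2)   [eliminate IMPLIES]
≡ NOT x2 OR NOT x2 OR NOT (x3 AND x4) OR NOT x2   [eliminate IMPLIES]
≡ NOT x2 OR NOT x2 OR NOT x3 OR NOT x4 OR NOT x2   [De Morgan]
≡ NOT x2 OR NOT x3 OR NOT x4   [simplify]

NOT x2 OR NOT x3 OR NOT x4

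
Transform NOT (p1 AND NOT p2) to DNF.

NOT p1 OR p2

NOT (p1 AND NOT p2)
≡ NOT p1 OR NOT NOT p2   [De Morgan]
≡ NOT p1 OR p2   [double negation]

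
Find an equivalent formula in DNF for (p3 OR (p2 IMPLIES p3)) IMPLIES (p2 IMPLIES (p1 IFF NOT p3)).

(p3 OR (p2 IMPLIES p3)) IMPLIES (p2 IMPLIES (p1 IFF NOT p3))
≡ NOT (p3 OR (p2 IMPLIES p3)) OR (p2 IMPLIES (p1 IFF NOT p3))
≡ NOT (p3 OR NOT p2 OR p3) OR (p2 IMPLIES (p1 IFF NOT p3))
≡ NOT (p3 OR NOT p2 OR p3) OR NOT p2 OR (p1 IFF NOT p3)
≡ NOT (p3 OR NOT p2 OR p3) OR NOT p2 OR ((p1 IMPLIES NOT p3) AND (NOT p3 IMPLIES p1))
≡ NOT (p3 OR NOT p2 OR p3) OR NOT p2 OR ((NOT p1 OR NOT p3) AND (NOT p3 IMPLIES p1))
≡ NOT (p3 OR NOT p2 OR p3) OR NOT p2 OR ((NOT p1 OR NOT p3) AND (NOT NOT p3 OR p1))
≡ (NOT p3 AND NOT NOT p2 AND NOT p3) OR NOT p2 OR ((NOT p1 OR NOT p3) AND (NOT NOT p3 OR p1))
≡ (NOT p3 AND p2 AND NOT p3) OR NOT p2 OR ((NOT p1 OR NOT p3) AND (NOT NOT p3 OR p1))
≡ (NOT p3 AND p2 AND NOT p3) OR NOT p2 OR ((NOT p1 OR NOT p3) AND (p3 OR p1))
≡ (NOT p3 AND p2 AND NOT p3) OR NOT p2 OR (NOT p1 AND p3) OR (NOT p1 AND p1) OR (NOT p3 AND p3) OR (NOT p3 AND p1)
≡ (NOT p3 AND p2) OR NOT p2 OR (NOT p1 AND p3) OR (NOT p3 AND p1)

(NOT p3 AND p2) OR NOT p2 OR (NOT p1 AND p3) OR (NOT p3 AND p1)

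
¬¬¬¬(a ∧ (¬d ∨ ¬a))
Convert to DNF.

a ∧ ¬d

¬¬¬¬(a ∧ (¬d ∨ ¬a))
= ¬¬(a ∧ (¬d ∨ ¬a))   [double negation]
= a ∧ (¬d ∨ ¬a)   [double negation]
= (a ∧ ¬d) ∨ (a ∧ ¬a)   [distribute ∧ over ∨]
= a ∧ ¬d   [simplify]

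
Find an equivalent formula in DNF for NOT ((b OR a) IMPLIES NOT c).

(b AND c) OR (a AND c)

NOT ((b OR a) IMPLIES NOT c)
≡ NOT (NOT (b OR a) OR NOT c)   (eliminate IMPLIES)
≡ NOT NOT (b OR a) AND NOT NOT c   (De Morgan)
≡ (b OR a) AND NOT NOT c   (double negation)
≡ (b OR a) AND c   (double negation)
≡ (b AND c) OR (a AND c)   (distribute AND over OR)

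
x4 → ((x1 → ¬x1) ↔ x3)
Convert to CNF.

x4 → ((x1 → ¬x1) ↔ x3)
= ¬x4 ∨ ((x1 → ¬x1) ↔ x3)   [eliminate →]
= ¬x4 ∨ (((x1 → ¬x1) → x3) ∧ (x3 → (x1 → ¬x1)))   [eliminate ↔]
= ¬x4 ∨ ((¬(x1 → ¬x1) ∨ x3) ∧ (x3 → (x1 → ¬x1)))   [eliminate →]
= ¬x4 ∨ ((¬(¬x1 ∨ ¬x1) ∨ x3) ∧ (x3 → (x1 → ¬x1)))   [eliminate →]
= ¬x4 ∨ ((¬(¬x1 ∨ ¬x1) ∨ x3) ∧ (¬x3 ∨ (x1 → ¬x1)))   [eliminate →]
= ¬x4 ∨ ((¬(¬x1 ∨ ¬x1) ∨ x3) ∧ (¬x3 ∨ ¬x1 ∨ ¬x1))   [eliminate →]
= ¬x4 ∨ (((¬¬x1 ∧ ¬¬x1) ∨ x3) ∧ (¬x3 ∨ ¬x1 ∨ ¬x1))   [De Morgan]
= ¬x4 ∨ (((x1 ∧ ¬¬x1) ∨ x3) ∧ (¬x3 ∨ ¬x1 ∨ ¬x1))   [double negation]
= ¬x4 ∨ (((x1 ∧ x1) ∨ x3) ∧ (¬x3 ∨ ¬x1 ∨ ¬x1))   [double negation]
= (¬x4 ∨ x1 ∨ x3) ∧ (¬x4 ∨ x1 ∨ x3) ∧ (¬x4 ∨ ¬x3 ∨ ¬x1 ∨ ¬x1)   [distribute ∨ over ∧]
= (¬x4 ∨ x1 ∨ x3) ∧ (¬x4 ∨ ¬x3 ∨ ¬x1)   [simplify]

(¬x4 ∨ x1 ∨ x3) ∧ (¬x4 ∨ ¬x3 ∨ ¬x1)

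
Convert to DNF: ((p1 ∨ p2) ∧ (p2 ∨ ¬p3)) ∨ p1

((p1 ∨ p2) ∧ (p2 ∨ ¬p3)) ∨ p1
≡ (p1 ∧ p2) ∨ (p1 ∧ ¬p3) ∨ (p2 ∧ p2) ∨ (p2 ∧ ¬p3) ∨ p1   (distribute ∧ over ∨)
≡ p2 ∨ p1   (simplify)

p2 ∨ p1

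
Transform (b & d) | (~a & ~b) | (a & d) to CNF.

(d | ~a) & (d | ~b)

(b & d) | (~a & ~b) | (a & d)
⇔ (b | ~a | a) & (b | ~a | d) & (b | ~b | a) & (b | ~b | d) & (d | ~a | a) & (d | ~a | d) & (d | ~b | a) & (d | ~b | d)   [distribute | over &]
⇔ (d | ~a) & (d | ~b)   [simplify]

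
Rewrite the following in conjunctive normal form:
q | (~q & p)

q | (~q & p)
= (q | ~q) & (q | p)   (distribute | over &)
= q | p   (simplify)

q | p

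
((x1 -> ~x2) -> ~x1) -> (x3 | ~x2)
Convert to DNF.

((x1 -> ~x2) -> ~x1) -> (x3 | ~x2)
= ~((x1 -> ~x2) -> ~x1) | x3 | ~x2   [eliminate ->]
= ~(~(x1 -> ~x2) | ~x1) | x3 | ~x2   [eliminate ->]
= ~(~(~x1 | ~x2) | ~x1) | x3 | ~x2   [eliminate ->]
= (~~(~x1 | ~x2) & ~~x1) | x3 | ~x2   [De Morgan]
= ((~x1 | ~x2) & ~~x1) | x3 | ~x2   [double negation]
= ((~x1 | ~x2) & x1) | x3 | ~x2   [double negation]
= (~x1 & x1) | (~x2 & x1) | x3 | ~x2   [distribute & over |]
= x3 | ~x2   [simplify]

x3 | ~x2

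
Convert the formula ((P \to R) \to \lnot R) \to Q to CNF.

((P \to R) \to \lnot R) \to Q
⇔ \lnot ((P \to R) \to \lnot R) \lor Q
⇔ \lnot (\lnot (P \to R) \lor \lnot R) \lor Q
⇔ \lnot (\lnot (\lnot P \lor R) \lor \lnot R) \lor Q
⇔ (\lnot \lnot (\lnot P \lor R) \land \lnot \lnot R) \lor Q
⇔ ((\lnot P \lor R) \land \lnot \lnot R) \lor Q
⇔ ((\lnot P \lor R) \land R) \lor Q
⇔ (\lnot P \lor R \lor Q) \land (R \lor Q)
⇔ R \lor Q

R \lor Q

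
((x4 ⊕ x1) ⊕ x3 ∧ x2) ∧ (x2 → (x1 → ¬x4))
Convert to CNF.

((x4 ⊕ x1) ⊕ x3 ∧ x2) ∧ (x2 → (x1 → ¬x4))
≡ ((x4 ⊕ x1) ∨ x3 ∧ x2) ∧ ¬((x4 ⊕ x1) ∧ x3 ∧ x2) ∧ (x2 → (x1 → ¬x4))
≡ ((x4 ∨ x1) ∧ ¬(x4 ∧ x1) ∨ x3 ∧ x2) ∧ ¬((x4 ⊕ x1) ∧ x3 ∧ x2) ∧ (x2 → (x1 → ¬x4))
≡ ((x4 ∨ x1) ∧ ¬(x4 ∧ x1) ∨ x3 ∧ x2) ∧ ¬((x4 ∨ x1) ∧ ¬(x4 ∧ x1) ∧ x3 ∧ x2) ∧ (x2 → (x1 → ¬x4))
≡ ((x4 ∨ x1) ∧ ¬(x4 ∧ x1) ∨ x3 ∧ x2) ∧ ¬((x4 ∨ x1) ∧ ¬(x4 ∧ x1) ∧ x3 ∧ x2) ∧ (¬x2 ∨ (x1 → ¬x4))
≡ ((x4 ∨ x1) ∧ ¬(x4 ∧ x1) ∨ x3 ∧ x2) ∧ ¬((x4 ∨ x1) ∧ ¬(x4 ∧ x1) ∧ x3 ∧ x2) ∧ (¬x2 ∨ ¬x1 ∨ ¬x4)
≡ ((x4 ∨ x1) ∧ (¬x4 ∨ ¬x1) ∨ x3 ∧ x2) ∧ ¬((x4 ∨ x1) ∧ ¬(x4 ∧ x1) ∧ x3 ∧ x2) ∧ (¬x2 ∨ ¬x1 ∨ ¬x4)
≡ ((x4 ∨ x1) ∧ (¬x4 ∨ ¬x1) ∨ x3 ∧ x2) ∧ (¬(x4 ∨ x1) ∨ ¬¬(x4 ∧ x1) ∨ ¬x3 ∨ ¬x2) ∧ (¬x2 ∨ ¬x1 ∨ ¬x4)
≡ ((x4 ∨ x1) ∧ (¬x4 ∨ ¬x1) ∨ x3 ∧ x2) ∧ (¬x4 ∧ ¬x1 ∨ ¬¬(x4 ∧ x1) ∨ ¬x3 ∨ ¬x2) ∧ (¬x2 ∨ ¬x1 ∨ ¬x4)
≡ ((x4 ∨ x1) ∧ (¬x4 ∨ ¬x1) ∨ x3 ∧ x2) ∧ (¬x4 ∧ ¬x1 ∨ x4 ∧ x1 ∨ ¬x3 ∨ ¬x2) ∧ (¬x2 ∨ ¬x1 ∨ ¬x4)
≡ (x4 ∨ x1 ∨ x3) ∧ (x4 ∨ x1 ∨ x2) ∧ (¬x4 ∨ ¬x1 ∨ x3) ∧ (¬x4 ∨ ¬x1 ∨ x2) ∧ (¬x4 ∨ x4 ∨ ¬x3 ∨ ¬x2) ∧ (¬x4 ∨ x1 ∨ ¬x3 ∨ ¬x2) ∧ (¬x1 ∨ x4 ∨ ¬x3 ∨ ¬x2) ∧ (¬x1 ∨ x1 ∨ ¬x3 ∨ ¬x2) ∧ (¬x2 ∨ ¬x1 ∨ ¬x4)
≡ (x4 ∨ x1 ∨ x3) ∧ (x4 ∨ x1 ∨ x2) ∧ (¬x4 ∨ ¬x1 ∨ x3) ∧ (¬x4 ∨ ¬x1 ∨ x2) ∧ (¬x4 ∨ x1 ∨ ¬x3 ∨ ¬x2) ∧ (¬x1 ∨ x4 ∨ ¬x3 ∨ ¬x2) ∧ (¬x2 ∨ ¬x1 ∨ ¬x4)

(x4 ∨ x1 ∨ x3) ∧ (x4 ∨ x1 ∨ x2) ∧ (¬x4 ∨ ¬x1 ∨ x3) ∧ (¬x4 ∨ ¬x1 ∨ x2) ∧ (¬x4 ∨ x1 ∨ ¬x3 ∨ ¬x2) ∧ (¬x1 ∨ x4 ∨ ¬x3 ∨ ¬x2) ∧ (¬x2 ∨ ¬x1 ∨ ¬x4)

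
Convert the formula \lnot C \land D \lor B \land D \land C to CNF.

\lnot C \land D \lor B \land D \land C
⇔ (\lnot C \lor B) \land (\lnot C \lor D) \land (\lnot C \lor C) \land (D \lor B) \land (D \lor D) \land (D \lor C)   (distribute \lor over \land)
⇔ (\lnot C \lor B) \land D   (simplify)

(\lnot C \lor B) \land D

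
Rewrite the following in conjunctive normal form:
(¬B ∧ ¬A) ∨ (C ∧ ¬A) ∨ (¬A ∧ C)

(¬B ∨ C) ∧ ¬A

(¬B ∧ ¬A) ∨ (C ∧ ¬A) ∨ (¬A ∧ C)
⇔ (¬B ∨ C ∨ ¬A) ∧ (¬B ∨ C ∨ C) ∧ (¬B ∨ ¬A ∨ ¬A) ∧ (¬B ∨ ¬A ∨ C) ∧ (¬A ∨ C ∨ ¬A) ∧ (¬A ∨ C ∨ C) ∧ (¬A ∨ ¬A ∨ ¬A) ∧ (¬A ∨ ¬A ∨ C)   [distribute ∨ over ∧]
⇔ (¬B ∨ C) ∧ ¬A   [simplify]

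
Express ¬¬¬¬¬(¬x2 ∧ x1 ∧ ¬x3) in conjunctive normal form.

¬¬¬¬¬(¬x2 ∧ x1 ∧ ¬x3)
≡ ¬¬¬(¬x2 ∧ x1 ∧ ¬x3)   [double negation]
≡ ¬(¬x2 ∧ x1 ∧ ¬x3)   [double negation]
≡ ¬¬x2 ∨ ¬x1 ∨ ¬¬x3   [De Morgan]
≡ x2 ∨ ¬x1 ∨ ¬¬x3   [double negation]
≡ x2 ∨ ¬x1 ∨ x3   [double negation]

x2 ∨ ¬x1 ∨ x3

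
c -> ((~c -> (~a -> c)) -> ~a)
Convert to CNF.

c -> ((~c -> (~a -> c)) -> ~a)
≡ ~c | ((~c -> (~a -> c)) -> ~a)   [eliminate ->]
≡ ~c | ~(~c -> (~a -> c)) | ~a   [eliminate ->]
≡ ~c | ~(~~c | (~a -> c)) | ~a   [eliminate ->]
≡ ~c | ~(~~c | ~~a | c) | ~a   [eliminate ->]
≡ ~c | (~~~c & ~~~a & ~c) | ~a   [De Morgan]
≡ ~c | (~c & ~~~a & ~c) | ~a   [double negation]
≡ ~c | (~c & ~a & ~c) | ~a   [double negation]
≡ (~c | ~c | ~a) & (~c | ~a | ~a) & (~c | ~c | ~a)   [distribute | over &]
≡ ~c | ~a   [simplify]

~c | ~a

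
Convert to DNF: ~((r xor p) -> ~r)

r & ~p

~((r xor p) -> ~r)
⇔ ~(~(r xor p) | ~r)   — eliminate ->
⇔ ~(~((r & ~p) | (~r & p)) | ~r)   — expand xor
⇔ ~~((r & ~p) | (~r & p)) & ~~r   — De Morgan
⇔ ((r & ~p) | (~r & p)) & ~~r   — double negation
⇔ ((r & ~p) | (~r & p)) & r   — double negation
⇔ (r & ~p & r) | (~r & p & r)   — distribute & over |
⇔ r & ~p   — simplify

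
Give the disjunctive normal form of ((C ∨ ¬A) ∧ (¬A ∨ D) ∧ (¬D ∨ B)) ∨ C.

((C ∨ ¬A) ∧ (¬A ∨ D) ∧ (¬D ∨ B)) ∨ C
≡ (C ∧ ¬A ∧ ¬D) ∨ (C ∧ ¬A ∧ B) ∨ (C ∧ D ∧ ¬D) ∨ (C ∧ D ∧ B) ∨ (¬A ∧ ¬A ∧ ¬D) ∨ (¬A ∧ ¬A ∧ B) ∨ (¬A ∧ D ∧ ¬D) ∨ (¬A ∧ D ∧ B) ∨ C   [distribute ∧ over ∨]
≡ (¬A ∧ ¬D) ∨ (¬A ∧ B) ∨ C   [simplify]

(¬A ∧ ¬D) ∨ (¬A ∧ B) ∨ C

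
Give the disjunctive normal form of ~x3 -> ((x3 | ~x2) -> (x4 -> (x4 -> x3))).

x3 | (~x3 & x2) | ~x4

~x3 -> ((x3 | ~x2) -> (x4 -> (x4 -> x3)))
= ~~x3 | ((x3 | ~x2) -> (x4 -> (x4 -> x3)))   [eliminate ->]
= ~~x3 | ~(x3 | ~x2) | (x4 -> (x4 -> x3))   [eliminate ->]
= ~~x3 | ~(x3 | ~x2) | ~x4 | (x4 -> x3)   [eliminate ->]
= ~~x3 | ~(x3 | ~x2) | ~x4 | ~x4 | x3   [eliminate ->]
= x3 | ~(x3 | ~x2) | ~x4 | ~x4 | x3   [double negation]
= x3 | (~x3 & ~~x2) | ~x4 | ~x4 | x3   [De Morgan]
= x3 | (~x3 & x2) | ~x4 | ~x4 | x3   [double negation]
= x3 | (~x3 & x2) | ~x4   [simplify]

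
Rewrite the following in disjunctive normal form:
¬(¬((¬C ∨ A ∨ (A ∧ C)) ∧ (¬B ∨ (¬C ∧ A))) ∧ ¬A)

¬(¬((¬C ∨ A ∨ (A ∧ C)) ∧ (¬B ∨ (¬C ∧ A))) ∧ ¬A)
⇔ ¬¬((¬C ∨ A ∨ (A ∧ C)) ∧ (¬B ∨ (¬C ∧ A))) ∨ ¬¬A
⇔ ((¬C ∨ A ∨ (A ∧ C)) ∧ (¬B ∨ (¬C ∧ A))) ∨ ¬¬A
⇔ ((¬C ∨ A ∨ (A ∧ C)) ∧ (¬B ∨ (¬C ∧ A))) ∨ A
⇔ (¬C ∧ ¬B) ∨ (¬C ∧ ¬C ∧ A) ∨ (A ∧ ¬B) ∨ (A ∧ ¬C ∧ A) ∨ (A ∧ C ∧ ¬B) ∨ (A ∧ C ∧ ¬C ∧ A) ∨ A
⇔ (¬C ∧ ¬B) ∨ A

(¬C ∧ ¬B) ∨ A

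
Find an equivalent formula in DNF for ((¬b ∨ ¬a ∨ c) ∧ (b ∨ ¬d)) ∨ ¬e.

((¬b ∨ ¬a ∨ c) ∧ (b ∨ ¬d)) ∨ ¬e
≡ (¬b ∧ b) ∨ (¬b ∧ ¬d) ∨ (¬a ∧ b) ∨ (¬a ∧ ¬d) ∨ (c ∧ b) ∨ (c ∧ ¬d) ∨ ¬e   (distribute ∧ over ∨)
≡ (¬b ∧ ¬d) ∨ (¬a ∧ b) ∨ (¬a ∧ ¬d) ∨ (c ∧ b) ∨ (c ∧ ¬d) ∨ ¬e   (simplify)

(¬b ∧ ¬d) ∨ (¬a ∧ b) ∨ (¬a ∧ ¬d) ∨ (c ∧ b) ∨ (c ∧ ¬d) ∨ ¬e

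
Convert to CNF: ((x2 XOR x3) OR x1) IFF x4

((x2 XOR x3) OR x1) IFF x4
⇔ (((x2 XOR x3) OR x1) IMPLIES x4) AND (x4 IMPLIES ((x2 XOR x3) OR x1))
⇔ (NOT ((x2 XOR x3) OR x1) OR x4) AND (x4 IMPLIES ((x2 XOR x3) OR x1))
⇔ (NOT (((x2 OR x3) AND NOT (x2 AND x3)) OR x1) OR x4) AND (x4 IMPLIES ((x2 XOR x3) OR x1))
⇔ (NOT (((x2 OR x3) AND NOT (x2 AND x3)) OR x1) OR x4) AND (NOT x4 OR (x2 XOR x3) OR x1)
⇔ (NOT (((x2 OR x3) AND NOT (x2 AND x3)) OR x1) OR x4) AND (NOT x4 OR ((x2 OR x3) AND NOT (x2 AND x3)) OR x1)
⇔ ((NOT ((x2 OR x3) AND NOT (x2 AND x3)) AND NOT x1) OR x4) AND (NOT x4 OR ((x2 OR x3) AND NOT (x2 AND x3)) OR x1)
⇔ (((NOT (x2 OR x3) OR NOT NOT (x2 AND x3)) AND NOT x1) OR x4) AND (NOT x4 OR ((x2 OR x3) AND NOT (x2 AND x3)) OR x1)
⇔ ((((NOT x2 AND NOT x3) OR NOT NOT (x2 AND x3)) AND NOT x1) OR x4) AND (NOT x4 OR ((x2 OR x3) AND NOT (x2 AND x3)) OR x1)
⇔ ((((NOT x2 AND NOT x3) OR (x2 AND x3)) AND NOT x1) OR x4) AND (NOT x4 OR ((x2 OR x3) AND NOT (x2 AND x3)) OR x1)
⇔ ((((NOT x2 AND NOT x3) OR (x2 AND x3)) AND NOT x1) OR x4) AND (NOT x4 OR ((x2 OR x3) AND (NOT x2 OR NOT x3)) OR x1)
⇔ (NOT x2 OR x2 OR x4) AND (NOT x2 OR x3 OR x4) AND (NOT x3 OR x2 OR x4) AND (NOT x3 OR x3 OR x4) AND (NOT x1 OR x4) AND (NOT x4 OR x2 OR x3 OR x1) AND (NOT x4 OR NOT x2 OR NOT x3 OR x1)
⇔ (NOT x2 OR x3 OR x4) AND (NOT x3 OR x2 OR x4) AND (NOT x1 OR x4) AND (NOT x4 OR x2 OR x3 OR x1) AND (NOT x4 OR NOT x2 OR NOT x3 OR x1)

(NOT x2 OR x3 OR x4) AND (NOT x3 OR x2 OR x4) AND (NOT x1 OR x4) AND (NOT x4 OR x2 OR x3 OR x1) AND (NOT x4 OR NOT x2 OR NOT x3 OR x1)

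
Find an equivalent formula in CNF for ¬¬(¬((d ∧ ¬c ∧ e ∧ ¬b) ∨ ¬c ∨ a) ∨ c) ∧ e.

¬¬(¬((d ∧ ¬c ∧ e ∧ ¬b) ∨ ¬c ∨ a) ∨ c) ∧ e
≡ (¬((d ∧ ¬c ∧ e ∧ ¬b) ∨ ¬c ∨ a) ∨ c) ∧ e   [double negation]
≡ ((¬(d ∧ ¬c ∧ e ∧ ¬b) ∧ ¬¬c ∧ ¬a) ∨ c) ∧ e   [De Morgan]
≡ (((¬d ∨ ¬¬c ∨ ¬e ∨ ¬¬b) ∧ ¬¬c ∧ ¬a) ∨ c) ∧ e   [De Morgan]
≡ (((¬d ∨ c ∨ ¬e ∨ ¬¬b) ∧ ¬¬c ∧ ¬a) ∨ c) ∧ e   [double negation]
≡ (((¬d ∨ c ∨ ¬e ∨ b) ∧ ¬¬c ∧ ¬a) ∨ c) ∧ e   [double negation]
≡ (((¬d ∨ c ∨ ¬e ∨ b) ∧ c ∧ ¬a) ∨ c) ∧ e   [double negation]
≡ (¬d ∨ c ∨ ¬e ∨ b ∨ c) ∧ (c ∨ c) ∧ (¬a ∨ c) ∧ e   [distribute ∨ over ∧]
≡ c ∧ e   [simplify]

c ∧ e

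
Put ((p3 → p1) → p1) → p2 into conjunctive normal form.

(¬p3 ∨ p1 ∨ p2) ∧ (¬p1 ∨ p2)

((p3 → p1) → p1) → p2
= ¬((p3 → p1) → p1) ∨ p2   — eliminate →
= ¬(¬(p3 → p1) ∨ p1) ∨ p2   — eliminate →
= ¬(¬(¬p3 ∨ p1) ∨ p1) ∨ p2   — eliminate →
= (¬¬(¬p3 ∨ p1) ∧ ¬p1) ∨ p2   — De Morgan
= ((¬p3 ∨ p1) ∧ ¬p1) ∨ p2   — double negation
= (¬p3 ∨ p1 ∨ p2) ∧ (¬p1 ∨ p2)   — distribute ∨ over ∧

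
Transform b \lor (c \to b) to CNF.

b \lor \lnot c

b \lor (c \to b)
≡ b \lor \lnot c \lor b   — eliminate \to
≡ b \lor \lnot c   — simplify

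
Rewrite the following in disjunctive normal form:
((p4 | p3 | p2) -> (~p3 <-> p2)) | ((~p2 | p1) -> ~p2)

((p4 | p3 | p2) -> (~p3 <-> p2)) | ((~p2 | p1) -> ~p2)
⇔ ~(p4 | p3 | p2) | (~p3 <-> p2) | ((~p2 | p1) -> ~p2)   [eliminate ->]
⇔ ~(p4 | p3 | p2) | ((~p3 -> p2) & (p2 -> ~p3)) | ((~p2 | p1) -> ~p2)   [eliminate <->]
⇔ ~(p4 | p3 | p2) | ((~~p3 | p2) & (p2 -> ~p3)) | ((~p2 | p1) -> ~p2)   [eliminate ->]
⇔ ~(p4 | p3 | p2) | ((~~p3 | p2) & (~p2 | ~p3)) | ((~p2 | p1) -> ~p2)   [eliminate ->]
⇔ ~(p4 | p3 | p2) | ((~~p3 | p2) & (~p2 | ~p3)) | ~(~p2 | p1) | ~p2   [eliminate ->]
⇔ (~p4 & ~p3 & ~p2) | ((~~p3 | p2) & (~p2 | ~p3)) | ~(~p2 | p1) | ~p2   [De Morgan]
⇔ (~p4 & ~p3 & ~p2) | ((p3 | p2) & (~p2 | ~p3)) | ~(~p2 | p1) | ~p2   [double negation]
⇔ (~p4 & ~p3 & ~p2) | ((p3 | p2) & (~p2 | ~p3)) | (~~p2 & ~p1) | ~p2   [De Morgan]
⇔ (~p4 & ~p3 & ~p2) | ((p3 | p2) & (~p2 | ~p3)) | (p2 & ~p1) | ~p2   [double negation]
⇔ (~p4 & ~p3 & ~p2) | (p3 & ~p2) | (p3 & ~p3) | (p2 & ~p2) | (p2 & ~p3) | (p2 & ~p1) | ~p2   [distribute & over |]
⇔ (p2 & ~p3) | (p2 & ~p1) | ~p2   [simplify]

(p2 & ~p3) | (p2 & ~p1) | ~p2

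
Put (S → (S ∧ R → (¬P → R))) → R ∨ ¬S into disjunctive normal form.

(S → (S ∧ R → (¬P → R))) → R ∨ ¬S
≡ ¬(S → (S ∧ R → (¬P → R))) ∨ R ∨ ¬S   [eliminate →]
≡ ¬(¬S ∨ (S ∧ R → (¬P → R))) ∨ R ∨ ¬S   [eliminate →]
≡ ¬(¬S ∨ ¬(S ∧ R) ∨ (¬P → R)) ∨ R ∨ ¬S   [eliminate →]
≡ ¬(¬S ∨ ¬(S ∧ R) ∨ ¬¬P ∨ R) ∨ R ∨ ¬S   [eliminate →]
≡ ¬¬S ∧ ¬¬(S ∧ R) ∧ ¬¬¬P ∧ ¬R ∨ R ∨ ¬S   [De Morgan]
≡ S ∧ ¬¬(S ∧ R) ∧ ¬¬¬P ∧ ¬R ∨ R ∨ ¬S   [double negation]
≡ S ∧ S ∧ R ∧ ¬¬¬P ∧ ¬R ∨ R ∨ ¬S   [double negation]
≡ S ∧ S ∧ R ∧ ¬P ∧ ¬R ∨ R ∨ ¬S   [double negation]
≡ R ∨ ¬S   [simplify]

R ∨ ¬S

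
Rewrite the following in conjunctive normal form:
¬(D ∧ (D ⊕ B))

¬D ∨ B

¬(D ∧ (D ⊕ B))
= ¬(D ∧ (D ∨ B) ∧ ¬(D ∧ B))   [expand ⊕]
= ¬D ∨ ¬(D ∨ B) ∨ ¬¬(D ∧ B)   [De Morgan]
= ¬D ∨ (¬D ∧ ¬B) ∨ ¬¬(D ∧ B)   [De Morgan]
= ¬D ∨ (¬D ∧ ¬B) ∨ (D ∧ B)   [double negation]
= (¬D ∨ ¬D ∨ D) ∧ (¬D ∨ ¬D ∨ B) ∧ (¬D ∨ ¬B ∨ D) ∧ (¬D ∨ ¬B ∨ B)   [distribute ∨ over ∧]
= ¬D ∨ B   [simplify]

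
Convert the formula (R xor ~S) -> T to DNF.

(~R & S) | (~S & R) | T

(R xor ~S) -> T
= ~(R xor ~S) | T
= ~((R & ~~S) | (~R & ~S)) | T
= (~(R & ~~S) & ~(~R & ~S)) | T
= ((~R | ~~~S) & ~(~R & ~S)) | T
= ((~R | ~S) & ~(~R & ~S)) | T
= ((~R | ~S) & (~~R | ~~S)) | T
= ((~R | ~S) & (R | ~~S)) | T
= ((~R | ~S) & (R | S)) | T
= (~R & R) | (~R & S) | (~S & R) | (~S & S) | T
= (~R & S) | (~S & R) | T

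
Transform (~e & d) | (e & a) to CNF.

(~e & d) | (e & a)
⇔ (~e | e) & (~e | a) & (d | e) & (d | a)   [distribute | over &]
⇔ (~e | a) & (d | e) & (d | a)   [simplify]

(~e | a) & (d | e) & (d | a)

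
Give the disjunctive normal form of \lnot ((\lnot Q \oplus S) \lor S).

Q \land \lnot S

\lnot ((\lnot Q \oplus S) \lor S)
≡ \lnot (\lnot Q \land \lnot S \lor \lnot \lnot Q \land S \lor S)   — expand \oplus
≡ \lnot (\lnot Q \land \lnot S) \land \lnot (\lnot \lnot Q \land S) \land \lnot S   — De Morgan
≡ (\lnot \lnot Q \lor \lnot \lnot S) \land \lnot (\lnot \lnot Q \land S) \land \lnot S   — De Morgan
≡ (Q \lor \lnot \lnot S) \land \lnot (\lnot \lnot Q \land S) \land \lnot S   — double negation
≡ (Q \lor S) \land \lnot (\lnot \lnot Q \land S) \land \lnot S   — double negation
≡ (Q \lor S) \land (\lnot \lnot \lnot Q \lor \lnot S) \land \lnot S   — De Morgan
≡ (Q \lor S) \land (\lnot Q \lor \lnot S) \land \lnot S   — double negation
≡ Q \land \lnot Q \land \lnot S \lor Q \land \lnot S \land \lnot S \lor S \land \lnot Q \land \lnot S \lor S \land \lnot S \land \lnot S   — distribute \land over \lor
≡ Q \land \lnot S   — simplify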